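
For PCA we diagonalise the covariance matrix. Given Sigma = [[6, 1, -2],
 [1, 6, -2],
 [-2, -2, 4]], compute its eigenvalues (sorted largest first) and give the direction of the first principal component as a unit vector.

Step 1 — characteristic polynomial p(λ) = det(λI - Sigma) = λ³ - tr·λ² + c_1·λ - det, where tr = trace, c_1 = sum of the principal 2×2 minors, det = det(Sigma):
  tr = 6 + 6 + 4 = 16,
  c_1 = (6·6 - (1)²) + (6·4 - (-2)²) + (6·4 - (-2)²) = 35 + 20 + 20 = 75,
  det = 6·(6·4 - (-2)²) - (1)·((1)·4 - (-2)·(-2)) + (-2)·((1)·(-2) - 6·(-2)) = 6·(20) - (1)·(0) + (-2)·(10) = 100.
  So p(λ) = λ³ - 16λ² + 75λ - 100.
Step 2 — look for an integer root (rational root theorem: any rational root is an integer divisor of 100). Testing λ = 5:
  p(5) = 125 - 400 + 375 - 100 = 0  ✓
  Dividing out (λ - 5): p(λ) = (λ - 5)(λ² - 11λ + 20).
Step 3 — remaining eigenvalues from the quadratic λ² - 11λ + 20 = 0:
  Δ = 11² - 4·20 = 121 - 80 = 41,  λ = (11 ± √41)/2 = (11 ± 6.4031)/2 ≈ 8.7016 or 2.2984.
  Sorted: λ_1 = 8.7016,  λ_2 = 5,  λ_3 = 2.2984  (check: sum = 16 = tr ✓).

Step 4 — unit eigenvector for λ_1 ≈ 8.7016: v spans the null space of (Sigma - λ_1 I), whose rows are
  r_1 = (-2.7016, 1, -2),  r_2 = (1, -2.7016, -2),  r_3 = (-2, -2, -4.7016).
  v is orthogonal to every row, so take v ∝ r_1 × r_2 = ((1)·(-2) - (-2)·(-2.7016), (-2)·(1) - (-2.7016)·(-2), (-2.7016)·(-2.7016) - (1)·(1)) ≈ (-7.4031, -7.4031, 6.2984).
  Rescale (multiply by -1 so the first nonzero entry is positive): u = (7.4031, 7.4031, -6.2984).
  ||u|| = √((7.4031)² + (7.4031)² + (-6.2984)²) = √(149.2828) ≈ 12.2181,  v_1 = u/||u|| ≈ (0.6059, 0.6059, -0.5155) (||v_1|| = 1).

λ_1 = 8.7016,  λ_2 = 5,  λ_3 = 2.2984;  v_1 ≈ (0.6059, 0.6059, -0.5155)


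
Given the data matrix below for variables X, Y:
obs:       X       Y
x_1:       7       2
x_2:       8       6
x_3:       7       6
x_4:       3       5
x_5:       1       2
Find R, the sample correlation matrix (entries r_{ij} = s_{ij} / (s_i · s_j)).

Step 1 — column means:
  mean(X) = (7 + 8 + 7 + 3 + 1) / 5 = 26/5 = 5.2
  mean(Y) = (2 + 6 + 6 + 5 + 2) / 5 = 21/5 = 4.2

Step 2 — sample variances and covariances s[i,j] = (1/(n-1)) · Σ_k (x_{k,i} - mean_i) · (x_{k,j} - mean_j), with n-1 = 4:
  s[X,X] = ((1.8)·(1.8) + (2.8)·(2.8) + (1.8)·(1.8) + (-2.2)·(-2.2) + (-4.2)·(-4.2)) / 4 = 36.8/4 = 9.2
  s[X,Y] = ((1.8)·(-2.2) + (2.8)·(1.8) + (1.8)·(1.8) + (-2.2)·(0.8) + (-4.2)·(-2.2)) / 4 = 11.8/4 = 2.95
  s[Y,Y] = ((-2.2)·(-2.2) + (1.8)·(1.8) + (1.8)·(1.8) + (0.8)·(0.8) + (-2.2)·(-2.2)) / 4 = 16.8/4 = 4.2
  Sample standard deviations s_i = √(s[i,i]):
  s(X) = √(9.2) = 3.0332
  s(Y) = √(4.2) = 2.0494

Step 3 — r_{ij} = s_{ij} / (s_i · s_j):
  r[X,X] = 1 (diagonal).
  r[X,Y] = 2.95 / (3.0332 · 2.0494) = 2.95 / 6.2161 = 0.4746
  r[Y,Y] = 1 (diagonal).

R is symmetric with unit diagonal. Assembling:

R = [[1, 0.4746],
 [0.4746, 1]]


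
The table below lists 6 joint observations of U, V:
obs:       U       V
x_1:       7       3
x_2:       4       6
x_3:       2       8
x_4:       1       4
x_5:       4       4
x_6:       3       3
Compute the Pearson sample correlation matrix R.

Step 1 — column means:
  mean(U) = (7 + 4 + 2 + 1 + 4 + 3) / 6 = 21/6 = 3.5
  mean(V) = (3 + 6 + 8 + 4 + 4 + 3) / 6 = 28/6 = 4.6667

Step 2 — sample variances and covariances s[i,j] = (1/(n-1)) · Σ_k (x_{k,i} - mean_i) · (x_{k,j} - mean_j), with n-1 = 5:
  s[U,U] = ((3.5)·(3.5) + (0.5)·(0.5) + (-1.5)·(-1.5) + (-2.5)·(-2.5) + (0.5)·(0.5) + (-0.5)·(-0.5)) / 5 = 21.5/5 = 4.3
  s[U,V] = ((3.5)·(-1.6667) + (0.5)·(1.3333) + (-1.5)·(3.3333) + (-2.5)·(-0.6667) + (0.5)·(-0.6667) + (-0.5)·(-1.6667)) / 5 = -8/5 = -1.6
  s[V,V] = ((-1.6667)·(-1.6667) + (1.3333)·(1.3333) + (3.3333)·(3.3333) + (-0.6667)·(-0.6667) + (-0.6667)·(-0.6667) + (-1.6667)·(-1.6667)) / 5 = 19.3333/5 = 3.8667
  Sample standard deviations s_i = √(s[i,i]):
  s(U) = √(4.3) = 2.0736
  s(V) = √(3.8667) = 1.9664

Step 3 — r_{ij} = s_{ij} / (s_i · s_j):
  r[U,U] = 1 (diagonal).
  r[U,V] = -1.6 / (2.0736 · 1.9664) = -1.6 / 4.0776 = -0.3924
  r[V,V] = 1 (diagonal).

R is symmetric with unit diagonal. Assembling:

R = [[1, -0.3924],
 [-0.3924, 1]]


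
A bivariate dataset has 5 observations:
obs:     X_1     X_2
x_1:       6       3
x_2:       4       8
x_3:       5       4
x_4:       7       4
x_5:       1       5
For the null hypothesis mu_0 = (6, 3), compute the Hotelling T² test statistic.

Step 1 — sample mean vector:
  mean(X_1) = (6 + 4 + 5 + 7 + 1) / 5 = 23/5 = 4.6
  mean(X_2) = (3 + 8 + 4 + 4 + 5) / 5 = 24/5 = 4.8
  x̄ = (4.6, 4.8),  deviation x̄ - mu_0 = (4.6, 4.8) - (6, 3) = (-1.4, 1.8).

Step 2 — sample covariance matrix, S[i,j] = (1/(n-1)) · Σ_k (x_{k,i} - mean_i) · (x_{k,j} - mean_j), divisor n-1 = 4:
  S[X_1,X_1] = ((1.4)·(1.4) + (-0.6)·(-0.6) + (0.4)·(0.4) + (2.4)·(2.4) + (-3.6)·(-3.6)) / 4 = 21.2/4 = 5.3
  S[X_1,X_2] = ((1.4)·(-1.8) + (-0.6)·(3.2) + (0.4)·(-0.8) + (2.4)·(-0.8) + (-3.6)·(0.2)) / 4 = -7.4/4 = -1.85
  S[X_2,X_2] = ((-1.8)·(-1.8) + (3.2)·(3.2) + (-0.8)·(-0.8) + (-0.8)·(-0.8) + (0.2)·(0.2)) / 4 = 14.8/4 = 3.7
  S = [[5.3, -1.85],
 [-1.85, 3.7]].

Step 3 — invert S. det(S) = 5.3·3.7 - (-1.85)² = 16.1875.
  S^{-1} = (1/det) · [[d, -b], [-b, a]] = [[0.2286, 0.1143],
 [0.1143, 0.3274]].

Step 4 — quadratic form (x̄ - mu_0)^T · S^{-1} · (x̄ - mu_0):
  S^{-1} · (x̄ - mu_0) = (-0.1143, 0.4293),
  (x̄ - mu_0)^T · [...] = (-1.4)·(-0.1143) + (1.8)·(0.4293) = 0.9328.

Step 5 — scale by n: T² = 5 · 0.9328 = 4.6641.

T² ≈ 4.6641


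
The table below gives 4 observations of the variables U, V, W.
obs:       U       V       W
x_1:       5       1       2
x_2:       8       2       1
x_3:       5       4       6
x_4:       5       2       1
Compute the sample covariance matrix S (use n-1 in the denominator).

Step 1 — column means:
  mean(U) = (5 + 8 + 5 + 5) / 4 = 23/4 = 5.75
  mean(V) = (1 + 2 + 4 + 2) / 4 = 9/4 = 2.25
  mean(W) = (2 + 1 + 6 + 1) / 4 = 10/4 = 2.5

Step 2 — sample covariance S[i,j] = (1/(n-1)) · Σ_k (x_{k,i} - mean_i) · (x_{k,j} - mean_j), with n-1 = 3.
  S[U,U] = ((-0.75)·(-0.75) + (2.25)·(2.25) + (-0.75)·(-0.75) + (-0.75)·(-0.75)) / 3 = 6.75/3 = 2.25
  S[U,V] = ((-0.75)·(-1.25) + (2.25)·(-0.25) + (-0.75)·(1.75) + (-0.75)·(-0.25)) / 3 = -0.75/3 = -0.25
  S[U,W] = ((-0.75)·(-0.5) + (2.25)·(-1.5) + (-0.75)·(3.5) + (-0.75)·(-1.5)) / 3 = -4.5/3 = -1.5
  S[V,V] = ((-1.25)·(-1.25) + (-0.25)·(-0.25) + (1.75)·(1.75) + (-0.25)·(-0.25)) / 3 = 4.75/3 = 1.5833
  S[V,W] = ((-1.25)·(-0.5) + (-0.25)·(-1.5) + (1.75)·(3.5) + (-0.25)·(-1.5)) / 3 = 7.5/3 = 2.5
  S[W,W] = ((-0.5)·(-0.5) + (-1.5)·(-1.5) + (3.5)·(3.5) + (-1.5)·(-1.5)) / 3 = 17/3 = 5.6667

S is symmetric (S[j,i] = S[i,j]). Assembling:

S = [[2.25, -0.25, -1.5],
 [-0.25, 1.5833, 2.5],
 [-1.5, 2.5, 5.6667]]


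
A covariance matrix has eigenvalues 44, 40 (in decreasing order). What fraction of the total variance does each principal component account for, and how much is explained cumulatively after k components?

Step 1 — total variance = trace(Sigma) = Σ λ_i = 44 + 40 = 84.

Step 2 — fraction explained by component i = λ_i / Σ λ:
  PC1: 44/84 = 0.5238
  PC2: 40/84 = 0.4762

Step 3 — cumulative fraction after k components = (λ_1 + ... + λ_k) / Σ λ:
  k = 1: 44/84 = 0.5238
  k = 2: (44 + 40)/84 = 84/84 = 1

Summary (fraction, with percent):

explained: PC1 0.5238 (52.38%), PC2 0.4762 (47.62%);  cumulative: 0.5238, 1


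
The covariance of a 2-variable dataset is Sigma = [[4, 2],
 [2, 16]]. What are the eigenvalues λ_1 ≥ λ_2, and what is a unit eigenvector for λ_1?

Step 1 — characteristic polynomial of 2×2 Sigma:
  det(Sigma - λI) = λ² - trace · λ + det = 0.
  trace = 4 + 16 = 20, det = 4·16 - (2)² = 60.
Step 2 — discriminant:
  Δ = trace² - 4·det = 400 - 240 = 160.
Step 3 — eigenvalues:
  λ = (trace ± √Δ)/2 = (20 ± 12.6491)/2,
  λ_1 = 16.3246,  λ_2 = 3.6754.

Step 4 — unit eigenvector for λ_1: solve (Sigma - λ_1 I)v = 0. First row:
  (4 - 16.3246)·v_x + (2)·v_y = 0, i.e. (-12.3246)·v_x + (2)·v_y = 0,
  so v ∝ (b, λ_1 - a) = (2, 12.3246) = u.
  ||u|| = √((2)² + (12.3246)²) = √(155.8947) ≈ 12.4858,
  v_1 = u/||u|| ≈ (0.1602, 0.9871) (||v_1|| = 1).

λ_1 = 16.3246,  λ_2 = 3.6754;  v_1 ≈ (0.1602, 0.9871)


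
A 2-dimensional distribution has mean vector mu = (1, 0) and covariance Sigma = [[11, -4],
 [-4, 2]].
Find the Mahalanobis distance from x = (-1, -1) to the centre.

Step 1 — centre the observation: (x - mu) = (-2, -1).

Step 2 — invert Sigma. det(Sigma) = 11·2 - (-4)² = 6.
  Sigma^{-1} = (1/det) · [[d, -b], [-b, a]] = [[0.3333, 0.6667],
 [0.6667, 1.8333]].

Step 3 — form the quadratic (x - mu)^T · Sigma^{-1} · (x - mu):
  Sigma^{-1} · (x - mu) = (-1.3333, -3.1667).
  (x - mu)^T · [Sigma^{-1} · (x - mu)] = (-2)·(-1.3333) + (-1)·(-3.1667) = 5.8333.

Step 4 — take square root: d = √(5.8333) ≈ 2.4152.

d(x, mu) = √(5.8333) ≈ 2.4152


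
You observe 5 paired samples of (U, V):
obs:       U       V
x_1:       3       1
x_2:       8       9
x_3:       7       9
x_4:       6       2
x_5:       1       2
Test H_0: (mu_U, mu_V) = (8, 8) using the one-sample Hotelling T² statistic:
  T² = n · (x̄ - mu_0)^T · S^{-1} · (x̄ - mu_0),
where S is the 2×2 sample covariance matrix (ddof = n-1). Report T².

Step 1 — sample mean vector:
  mean(U) = (3 + 8 + 7 + 6 + 1) / 5 = 25/5 = 5
  mean(V) = (1 + 9 + 9 + 2 + 2) / 5 = 23/5 = 4.6
  x̄ = (5, 4.6),  deviation x̄ - mu_0 = (5, 4.6) - (8, 8) = (-3, -3.4).

Step 2 — sample covariance matrix, S[i,j] = (1/(n-1)) · Σ_k (x_{k,i} - mean_i) · (x_{k,j} - mean_j), divisor n-1 = 4:
  S[U,U] = ((-2)·(-2) + (3)·(3) + (2)·(2) + (1)·(1) + (-4)·(-4)) / 4 = 34/4 = 8.5
  S[U,V] = ((-2)·(-3.6) + (3)·(4.4) + (2)·(4.4) + (1)·(-2.6) + (-4)·(-2.6)) / 4 = 37/4 = 9.25
  S[V,V] = ((-3.6)·(-3.6) + (4.4)·(4.4) + (4.4)·(4.4) + (-2.6)·(-2.6) + (-2.6)·(-2.6)) / 4 = 65.2/4 = 16.3
  S = [[8.5, 9.25],
 [9.25, 16.3]].

Step 3 — invert S. det(S) = 8.5·16.3 - (9.25)² = 52.9875.
  S^{-1} = (1/det) · [[d, -b], [-b, a]] = [[0.3076, -0.1746],
 [-0.1746, 0.1604]].

Step 4 — quadratic form (x̄ - mu_0)^T · S^{-1} · (x̄ - mu_0):
  S^{-1} · (x̄ - mu_0) = (-0.3293, -0.0217),
  (x̄ - mu_0)^T · [...] = (-3)·(-0.3293) + (-3.4)·(-0.0217) = 1.0618.

Step 5 — scale by n: T² = 5 · 1.0618 = 5.3088.

T² ≈ 5.3088


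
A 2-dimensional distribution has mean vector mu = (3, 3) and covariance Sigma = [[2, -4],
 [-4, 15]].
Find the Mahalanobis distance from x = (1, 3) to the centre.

Step 1 — centre the observation: (x - mu) = (-2, 0).

Step 2 — invert Sigma. det(Sigma) = 2·15 - (-4)² = 14.
  Sigma^{-1} = (1/det) · [[d, -b], [-b, a]] = [[1.0714, 0.2857],
 [0.2857, 0.1429]].

Step 3 — form the quadratic (x - mu)^T · Sigma^{-1} · (x - mu):
  Sigma^{-1} · (x - mu) = (-2.1429, -0.5714).
  (x - mu)^T · [Sigma^{-1} · (x - mu)] = (-2)·(-2.1429) + (0)·(-0.5714) = 4.2857.

Step 4 — take square root: d = √(4.2857) ≈ 2.0702.

d(x, mu) = √(4.2857) ≈ 2.0702


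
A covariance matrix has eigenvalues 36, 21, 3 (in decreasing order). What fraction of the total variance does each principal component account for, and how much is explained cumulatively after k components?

Step 1 — total variance = trace(Sigma) = Σ λ_i = 36 + 21 + 3 = 60.

Step 2 — fraction explained by component i = λ_i / Σ λ:
  PC1: 36/60 = 0.6
  PC2: 21/60 = 0.35
  PC3: 3/60 = 0.05

Step 3 — cumulative fraction after k components = (λ_1 + ... + λ_k) / Σ λ:
  k = 1: 36/60 = 0.6
  k = 2: (36 + 21)/60 = 57/60 = 0.95
  k = 3: (36 + 21 + 3)/60 = 60/60 = 1

Summary (fraction, with percent):

explained: PC1 0.6 (60%), PC2 0.35 (35%), PC3 0.05 (5%);  cumulative: 0.6, 0.95, 1


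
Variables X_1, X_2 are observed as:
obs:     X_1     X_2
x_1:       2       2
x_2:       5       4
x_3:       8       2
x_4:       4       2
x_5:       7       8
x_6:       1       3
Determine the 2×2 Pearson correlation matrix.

Step 1 — column means:
  mean(X_1) = (2 + 5 + 8 + 4 + 7 + 1) / 6 = 27/6 = 4.5
  mean(X_2) = (2 + 4 + 2 + 2 + 8 + 3) / 6 = 21/6 = 3.5

Step 2 — sample variances and covariances s[i,j] = (1/(n-1)) · Σ_k (x_{k,i} - mean_i) · (x_{k,j} - mean_j), with n-1 = 5:
  s[X_1,X_1] = ((-2.5)·(-2.5) + (0.5)·(0.5) + (3.5)·(3.5) + (-0.5)·(-0.5) + (2.5)·(2.5) + (-3.5)·(-3.5)) / 5 = 37.5/5 = 7.5
  s[X_1,X_2] = ((-2.5)·(-1.5) + (0.5)·(0.5) + (3.5)·(-1.5) + (-0.5)·(-1.5) + (2.5)·(4.5) + (-3.5)·(-0.5)) / 5 = 12.5/5 = 2.5
  s[X_2,X_2] = ((-1.5)·(-1.5) + (0.5)·(0.5) + (-1.5)·(-1.5) + (-1.5)·(-1.5) + (4.5)·(4.5) + (-0.5)·(-0.5)) / 5 = 27.5/5 = 5.5
  Sample standard deviations s_i = √(s[i,i]):
  s(X_1) = √(7.5) = 2.7386
  s(X_2) = √(5.5) = 2.3452

Step 3 — r_{ij} = s_{ij} / (s_i · s_j):
  r[X_1,X_1] = 1 (diagonal).
  r[X_1,X_2] = 2.5 / (2.7386 · 2.3452) = 2.5 / 6.4226 = 0.3892
  r[X_2,X_2] = 1 (diagonal).

R is symmetric with unit diagonal. Assembling:

R = [[1, 0.3892],
 [0.3892, 1]]


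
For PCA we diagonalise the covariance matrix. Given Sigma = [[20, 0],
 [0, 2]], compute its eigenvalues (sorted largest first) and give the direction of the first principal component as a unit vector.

Step 1 — characteristic polynomial of 2×2 Sigma:
  det(Sigma - λI) = λ² - trace · λ + det = 0.
  trace = 20 + 2 = 22, det = 20·2 - (0)² = 40.
Step 2 — discriminant:
  Δ = trace² - 4·det = 484 - 160 = 324.
Step 3 — eigenvalues:
  λ = (trace ± √Δ)/2 = (22 ± 18)/2,
  λ_1 = 20,  λ_2 = 2.

Step 4 — unit eigenvector for λ_1: Sigma is diagonal, so its eigenvectors are the coordinate axes. λ_1 = 20 is the diagonal entry on the first coordinate axis, hence
  v_1 = (1, 0) (||v_1|| = 1).

λ_1 = 20,  λ_2 = 2;  v_1 ≈ (1, 0)


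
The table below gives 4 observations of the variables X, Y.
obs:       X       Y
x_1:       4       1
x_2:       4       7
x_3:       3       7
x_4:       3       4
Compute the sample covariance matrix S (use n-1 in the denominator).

Step 1 — column means:
  mean(X) = (4 + 4 + 3 + 3) / 4 = 14/4 = 3.5
  mean(Y) = (1 + 7 + 7 + 4) / 4 = 19/4 = 4.75

Step 2 — sample covariance S[i,j] = (1/(n-1)) · Σ_k (x_{k,i} - mean_i) · (x_{k,j} - mean_j), with n-1 = 3.
  S[X,X] = ((0.5)·(0.5) + (0.5)·(0.5) + (-0.5)·(-0.5) + (-0.5)·(-0.5)) / 3 = 1/3 = 0.3333
  S[X,Y] = ((0.5)·(-3.75) + (0.5)·(2.25) + (-0.5)·(2.25) + (-0.5)·(-0.75)) / 3 = -1.5/3 = -0.5
  S[Y,Y] = ((-3.75)·(-3.75) + (2.25)·(2.25) + (2.25)·(2.25) + (-0.75)·(-0.75)) / 3 = 24.75/3 = 8.25

S is symmetric (S[j,i] = S[i,j]). Assembling:

S = [[0.3333, -0.5],
 [-0.5, 8.25]]


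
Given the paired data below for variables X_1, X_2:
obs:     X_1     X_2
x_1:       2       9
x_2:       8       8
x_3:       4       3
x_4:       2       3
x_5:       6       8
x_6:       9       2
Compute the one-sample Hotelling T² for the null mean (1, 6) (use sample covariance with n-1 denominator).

Step 1 — sample mean vector:
  mean(X_1) = (2 + 8 + 4 + 2 + 6 + 9) / 6 = 31/6 = 5.1667
  mean(X_2) = (9 + 8 + 3 + 3 + 8 + 2) / 6 = 33/6 = 5.5
  x̄ = (5.1667, 5.5),  deviation x̄ - mu_0 = (5.1667, 5.5) - (1, 6) = (4.1667, -0.5).

Step 2 — sample covariance matrix, S[i,j] = (1/(n-1)) · Σ_k (x_{k,i} - mean_i) · (x_{k,j} - mean_j), divisor n-1 = 5:
  S[X_1,X_1] = ((-3.1667)·(-3.1667) + (2.8333)·(2.8333) + (-1.1667)·(-1.1667) + (-3.1667)·(-3.1667) + (0.8333)·(0.8333) + (3.8333)·(3.8333)) / 5 = 44.8333/5 = 8.9667
  S[X_1,X_2] = ((-3.1667)·(3.5) + (2.8333)·(2.5) + (-1.1667)·(-2.5) + (-3.1667)·(-2.5) + (0.8333)·(2.5) + (3.8333)·(-3.5)) / 5 = -4.5/5 = -0.9
  S[X_2,X_2] = ((3.5)·(3.5) + (2.5)·(2.5) + (-2.5)·(-2.5) + (-2.5)·(-2.5) + (2.5)·(2.5) + (-3.5)·(-3.5)) / 5 = 49.5/5 = 9.9
  S = [[8.9667, -0.9],
 [-0.9, 9.9]].

Step 3 — invert S. det(S) = 8.9667·9.9 - (-0.9)² = 87.96.
  S^{-1} = (1/det) · [[d, -b], [-b, a]] = [[0.1126, 0.0102],
 [0.0102, 0.1019]].

Step 4 — quadratic form (x̄ - mu_0)^T · S^{-1} · (x̄ - mu_0):
  S^{-1} · (x̄ - mu_0) = (0.4638, -0.0083),
  (x̄ - mu_0)^T · [...] = (4.1667)·(0.4638) + (-0.5)·(-0.0083) = 1.9369.

Step 5 — scale by n: T² = 6 · 1.9369 = 11.6212.

T² ≈ 11.6212


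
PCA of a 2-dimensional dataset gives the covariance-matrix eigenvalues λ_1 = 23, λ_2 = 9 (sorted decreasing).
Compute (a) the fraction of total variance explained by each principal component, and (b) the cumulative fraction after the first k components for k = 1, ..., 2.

Step 1 — total variance = trace(Sigma) = Σ λ_i = 23 + 9 = 32.

Step 2 — fraction explained by component i = λ_i / Σ λ:
  PC1: 23/32 = 0.7188
  PC2: 9/32 = 0.2812

Step 3 — cumulative fraction after k components = (λ_1 + ... + λ_k) / Σ λ:
  k = 1: 23/32 = 0.7188
  k = 2: (23 + 9)/32 = 32/32 = 1

Summary (fraction, with percent):

explained: PC1 0.7188 (71.88%), PC2 0.2812 (28.12%);  cumulative: 0.7188, 1


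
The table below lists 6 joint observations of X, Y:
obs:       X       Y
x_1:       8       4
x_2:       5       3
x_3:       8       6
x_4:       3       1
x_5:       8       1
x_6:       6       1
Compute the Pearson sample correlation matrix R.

Step 1 — column means:
  mean(X) = (8 + 5 + 8 + 3 + 8 + 6) / 6 = 38/6 = 6.3333
  mean(Y) = (4 + 3 + 6 + 1 + 1 + 1) / 6 = 16/6 = 2.6667

Step 2 — sample variances and covariances s[i,j] = (1/(n-1)) · Σ_k (x_{k,i} - mean_i) · (x_{k,j} - mean_j), with n-1 = 5:
  s[X,X] = ((1.6667)·(1.6667) + (-1.3333)·(-1.3333) + (1.6667)·(1.6667) + (-3.3333)·(-3.3333) + (1.6667)·(1.6667) + (-0.3333)·(-0.3333)) / 5 = 21.3333/5 = 4.2667
  s[X,Y] = ((1.6667)·(1.3333) + (-1.3333)·(0.3333) + (1.6667)·(3.3333) + (-3.3333)·(-1.6667) + (1.6667)·(-1.6667) + (-0.3333)·(-1.6667)) / 5 = 10.6667/5 = 2.1333
  s[Y,Y] = ((1.3333)·(1.3333) + (0.3333)·(0.3333) + (3.3333)·(3.3333) + (-1.6667)·(-1.6667) + (-1.6667)·(-1.6667) + (-1.6667)·(-1.6667)) / 5 = 21.3333/5 = 4.2667
  Sample standard deviations s_i = √(s[i,i]):
  s(X) = √(4.2667) = 2.0656
  s(Y) = √(4.2667) = 2.0656

Step 3 — r_{ij} = s_{ij} / (s_i · s_j):
  r[X,X] = 1 (diagonal).
  r[X,Y] = 2.1333 / (2.0656 · 2.0656) = 2.1333 / 4.2667 = 0.5
  r[Y,Y] = 1 (diagonal).

R is symmetric with unit diagonal. Assembling:

R = [[1, 0.5],
 [0.5, 1]]


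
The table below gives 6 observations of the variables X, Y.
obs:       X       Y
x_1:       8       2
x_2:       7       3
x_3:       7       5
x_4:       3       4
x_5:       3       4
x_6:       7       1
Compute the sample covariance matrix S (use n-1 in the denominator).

Step 1 — column means:
  mean(X) = (8 + 7 + 7 + 3 + 3 + 7) / 6 = 35/6 = 5.8333
  mean(Y) = (2 + 3 + 5 + 4 + 4 + 1) / 6 = 19/6 = 3.1667

Step 2 — sample covariance S[i,j] = (1/(n-1)) · Σ_k (x_{k,i} - mean_i) · (x_{k,j} - mean_j), with n-1 = 5.
  S[X,X] = ((2.1667)·(2.1667) + (1.1667)·(1.1667) + (1.1667)·(1.1667) + (-2.8333)·(-2.8333) + (-2.8333)·(-2.8333) + (1.1667)·(1.1667)) / 5 = 24.8333/5 = 4.9667
  S[X,Y] = ((2.1667)·(-1.1667) + (1.1667)·(-0.1667) + (1.1667)·(1.8333) + (-2.8333)·(0.8333) + (-2.8333)·(0.8333) + (1.1667)·(-2.1667)) / 5 = -7.8333/5 = -1.5667
  S[Y,Y] = ((-1.1667)·(-1.1667) + (-0.1667)·(-0.1667) + (1.8333)·(1.8333) + (0.8333)·(0.8333) + (0.8333)·(0.8333) + (-2.1667)·(-2.1667)) / 5 = 10.8333/5 = 2.1667

S is symmetric (S[j,i] = S[i,j]). Assembling:

S = [[4.9667, -1.5667],
 [-1.5667, 2.1667]]


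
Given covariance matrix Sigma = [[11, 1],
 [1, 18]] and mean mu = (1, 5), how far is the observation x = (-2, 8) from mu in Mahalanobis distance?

Step 1 — centre the observation: (x - mu) = (-3, 3).

Step 2 — invert Sigma. det(Sigma) = 11·18 - (1)² = 197.
  Sigma^{-1} = (1/det) · [[d, -b], [-b, a]] = [[0.0914, -0.0051],
 [-0.0051, 0.0558]].

Step 3 — form the quadratic (x - mu)^T · Sigma^{-1} · (x - mu):
  Sigma^{-1} · (x - mu) = (-0.2893, 0.1827).
  (x - mu)^T · [Sigma^{-1} · (x - mu)] = (-3)·(-0.2893) + (3)·(0.1827) = 1.4162.

Step 4 — take square root: d = √(1.4162) ≈ 1.1901.

d(x, mu) = √(1.4162) ≈ 1.1901


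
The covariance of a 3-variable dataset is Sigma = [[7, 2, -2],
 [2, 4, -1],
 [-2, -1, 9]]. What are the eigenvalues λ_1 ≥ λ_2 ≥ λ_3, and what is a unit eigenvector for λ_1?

Step 1 — characteristic polynomial p(λ) = det(λI - Sigma) = λ³ - tr·λ² + c_1·λ - det, where tr = trace, c_1 = sum of the principal 2×2 minors, det = det(Sigma):
  tr = 7 + 4 + 9 = 20,
  c_1 = (7·4 - (2)²) + (7·9 - (-2)²) + (4·9 - (-1)²) = 24 + 59 + 35 = 118,
  det = 7·(4·9 - (-1)²) - (2)·((2)·9 - (-1)·(-2)) + (-2)·((2)·(-1) - 4·(-2)) = 7·(35) - (2)·(16) + (-2)·(6) = 201.
  So p(λ) = λ³ - 20λ² + 118λ - 201.
Step 2 — look for an integer root (rational root theorem: any rational root is an integer divisor of 201). Testing λ = 3:
  p(3) = 27 - 180 + 354 - 201 = 0  ✓
  Dividing out (λ - 3): p(λ) = (λ - 3)(λ² - 17λ + 67).
Step 3 — remaining eigenvalues from the quadratic λ² - 17λ + 67 = 0:
  Δ = 17² - 4·67 = 289 - 268 = 21,  λ = (17 ± √21)/2 = (17 ± 4.5826)/2 ≈ 10.7913 or 6.2087.
  Sorted: λ_1 = 10.7913,  λ_2 = 6.2087,  λ_3 = 3  (check: sum = 20 = tr ✓).

Step 4 — unit eigenvector for λ_1 ≈ 10.7913: v spans the null space of (Sigma - λ_1 I), whose rows are
  r_1 = (-3.7913, 2, -2),  r_2 = (2, -6.7913, -1),  r_3 = (-2, -1, -1.7913).
  v is orthogonal to every row, so take v ∝ r_1 × r_2 = ((2)·(-1) - (-2)·(-6.7913), (-2)·(2) - (-3.7913)·(-1), (-3.7913)·(-6.7913) - (2)·(2)) ≈ (-15.5826, -7.7913, 21.7477).
  Rescale (multiply by -1 so the first nonzero entry is positive): u = (15.5826, 7.7913, -21.7477).
  ||u|| = √((15.5826)² + (7.7913)² + (-21.7477)²) = √(776.4845) ≈ 27.8655,  v_1 = u/||u|| ≈ (0.5592, 0.2796, -0.7805) (||v_1|| = 1).

λ_1 = 10.7913,  λ_2 = 6.2087,  λ_3 = 3;  v_1 ≈ (0.5592, 0.2796, -0.7805)


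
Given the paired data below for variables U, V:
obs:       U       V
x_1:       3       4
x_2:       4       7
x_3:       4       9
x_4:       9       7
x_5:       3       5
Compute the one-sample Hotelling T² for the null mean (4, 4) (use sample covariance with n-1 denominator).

Step 1 — sample mean vector:
  mean(U) = (3 + 4 + 4 + 9 + 3) / 5 = 23/5 = 4.6
  mean(V) = (4 + 7 + 9 + 7 + 5) / 5 = 32/5 = 6.4
  x̄ = (4.6, 6.4),  deviation x̄ - mu_0 = (4.6, 6.4) - (4, 4) = (0.6, 2.4).

Step 2 — sample covariance matrix, S[i,j] = (1/(n-1)) · Σ_k (x_{k,i} - mean_i) · (x_{k,j} - mean_j), divisor n-1 = 4:
  S[U,U] = ((-1.6)·(-1.6) + (-0.6)·(-0.6) + (-0.6)·(-0.6) + (4.4)·(4.4) + (-1.6)·(-1.6)) / 4 = 25.2/4 = 6.3
  S[U,V] = ((-1.6)·(-2.4) + (-0.6)·(0.6) + (-0.6)·(2.6) + (4.4)·(0.6) + (-1.6)·(-1.4)) / 4 = 6.8/4 = 1.7
  S[V,V] = ((-2.4)·(-2.4) + (0.6)·(0.6) + (2.6)·(2.6) + (0.6)·(0.6) + (-1.4)·(-1.4)) / 4 = 15.2/4 = 3.8
  S = [[6.3, 1.7],
 [1.7, 3.8]].

Step 3 — invert S. det(S) = 6.3·3.8 - (1.7)² = 21.05.
  S^{-1} = (1/det) · [[d, -b], [-b, a]] = [[0.1805, -0.0808],
 [-0.0808, 0.2993]].

Step 4 — quadratic form (x̄ - mu_0)^T · S^{-1} · (x̄ - mu_0):
  S^{-1} · (x̄ - mu_0) = (-0.0855, 0.6698),
  (x̄ - mu_0)^T · [...] = (0.6)·(-0.0855) + (2.4)·(0.6698) = 1.5563.

Step 5 — scale by n: T² = 5 · 1.5563 = 7.7815.

T² ≈ 7.7815


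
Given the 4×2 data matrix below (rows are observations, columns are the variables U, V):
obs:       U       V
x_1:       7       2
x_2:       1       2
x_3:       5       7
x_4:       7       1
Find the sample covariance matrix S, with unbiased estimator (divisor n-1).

Step 1 — column means:
  mean(U) = (7 + 1 + 5 + 7) / 4 = 20/4 = 5
  mean(V) = (2 + 2 + 7 + 1) / 4 = 12/4 = 3

Step 2 — sample covariance S[i,j] = (1/(n-1)) · Σ_k (x_{k,i} - mean_i) · (x_{k,j} - mean_j), with n-1 = 3.
  S[U,U] = ((2)·(2) + (-4)·(-4) + (0)·(0) + (2)·(2)) / 3 = 24/3 = 8
  S[U,V] = ((2)·(-1) + (-4)·(-1) + (0)·(4) + (2)·(-2)) / 3 = -2/3 = -0.6667
  S[V,V] = ((-1)·(-1) + (-1)·(-1) + (4)·(4) + (-2)·(-2)) / 3 = 22/3 = 7.3333

S is symmetric (S[j,i] = S[i,j]). Assembling:

S = [[8, -0.6667],
 [-0.6667, 7.3333]]


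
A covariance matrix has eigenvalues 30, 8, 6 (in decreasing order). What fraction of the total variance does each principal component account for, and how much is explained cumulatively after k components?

Step 1 — total variance = trace(Sigma) = Σ λ_i = 30 + 8 + 6 = 44.

Step 2 — fraction explained by component i = λ_i / Σ λ:
  PC1: 30/44 = 0.6818
  PC2: 8/44 = 0.1818
  PC3: 6/44 = 0.1364

Step 3 — cumulative fraction after k components = (λ_1 + ... + λ_k) / Σ λ:
  k = 1: 30/44 = 0.6818
  k = 2: (30 + 8)/44 = 38/44 = 0.8636
  k = 3: (30 + 8 + 6)/44 = 44/44 = 1

Summary (fraction, with percent):

explained: PC1 0.6818 (68.18%), PC2 0.1818 (18.18%), PC3 0.1364 (13.64%);  cumulative: 0.6818, 0.8636, 1


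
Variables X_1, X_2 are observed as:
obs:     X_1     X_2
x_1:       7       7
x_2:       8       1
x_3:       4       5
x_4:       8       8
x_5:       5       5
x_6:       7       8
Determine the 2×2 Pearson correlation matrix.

Step 1 — column means:
  mean(X_1) = (7 + 8 + 4 + 8 + 5 + 7) / 6 = 39/6 = 6.5
  mean(X_2) = (7 + 1 + 5 + 8 + 5 + 8) / 6 = 34/6 = 5.6667

Step 2 — sample variances and covariances s[i,j] = (1/(n-1)) · Σ_k (x_{k,i} - mean_i) · (x_{k,j} - mean_j), with n-1 = 5:
  s[X_1,X_1] = ((0.5)·(0.5) + (1.5)·(1.5) + (-2.5)·(-2.5) + (1.5)·(1.5) + (-1.5)·(-1.5) + (0.5)·(0.5)) / 5 = 13.5/5 = 2.7
  s[X_1,X_2] = ((0.5)·(1.3333) + (1.5)·(-4.6667) + (-2.5)·(-0.6667) + (1.5)·(2.3333) + (-1.5)·(-0.6667) + (0.5)·(2.3333)) / 5 = 1/5 = 0.2
  s[X_2,X_2] = ((1.3333)·(1.3333) + (-4.6667)·(-4.6667) + (-0.6667)·(-0.6667) + (2.3333)·(2.3333) + (-0.6667)·(-0.6667) + (2.3333)·(2.3333)) / 5 = 35.3333/5 = 7.0667
  Sample standard deviations s_i = √(s[i,i]):
  s(X_1) = √(2.7) = 1.6432
  s(X_2) = √(7.0667) = 2.6583

Step 3 — r_{ij} = s_{ij} / (s_i · s_j):
  r[X_1,X_1] = 1 (diagonal).
  r[X_1,X_2] = 0.2 / (1.6432 · 2.6583) = 0.2 / 4.3681 = 0.0458
  r[X_2,X_2] = 1 (diagonal).

R is symmetric with unit diagonal. Assembling:

R = [[1, 0.0458],
 [0.0458, 1]]


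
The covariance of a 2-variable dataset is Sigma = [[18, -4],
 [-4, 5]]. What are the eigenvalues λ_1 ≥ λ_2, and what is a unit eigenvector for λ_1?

Step 1 — characteristic polynomial of 2×2 Sigma:
  det(Sigma - λI) = λ² - trace · λ + det = 0.
  trace = 18 + 5 = 23, det = 18·5 - (-4)² = 74.
Step 2 — discriminant:
  Δ = trace² - 4·det = 529 - 296 = 233.
Step 3 — eigenvalues:
  λ = (trace ± √Δ)/2 = (23 ± 15.2643)/2,
  λ_1 = 19.1322,  λ_2 = 3.8678.

Step 4 — unit eigenvector for λ_1: solve (Sigma - λ_1 I)v = 0. First row:
  (18 - 19.1322)·v_x + (-4)·v_y = 0, i.e. (-1.1322)·v_x + (-4)·v_y = 0,
  so v ∝ (b, λ_1 - a) = (-4, 1.1322); multiply by -1 so the first entry is positive: u = (4, -1.1322).
  ||u|| = √((4)² + (-1.1322)²) = √(17.2818) ≈ 4.1571,
  v_1 = u/||u|| ≈ (0.9622, -0.2723) (||v_1|| = 1).

λ_1 = 19.1322,  λ_2 = 3.8678;  v_1 ≈ (0.9622, -0.2723)


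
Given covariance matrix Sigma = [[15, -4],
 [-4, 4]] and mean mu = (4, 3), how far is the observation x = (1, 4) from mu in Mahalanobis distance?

Step 1 — centre the observation: (x - mu) = (-3, 1).

Step 2 — invert Sigma. det(Sigma) = 15·4 - (-4)² = 44.
  Sigma^{-1} = (1/det) · [[d, -b], [-b, a]] = [[0.0909, 0.0909],
 [0.0909, 0.3409]].

Step 3 — form the quadratic (x - mu)^T · Sigma^{-1} · (x - mu):
  Sigma^{-1} · (x - mu) = (-0.1818, 0.0682).
  (x - mu)^T · [Sigma^{-1} · (x - mu)] = (-3)·(-0.1818) + (1)·(0.0682) = 0.6136.

Step 4 — take square root: d = √(0.6136) ≈ 0.7833.

d(x, mu) = √(0.6136) ≈ 0.7833


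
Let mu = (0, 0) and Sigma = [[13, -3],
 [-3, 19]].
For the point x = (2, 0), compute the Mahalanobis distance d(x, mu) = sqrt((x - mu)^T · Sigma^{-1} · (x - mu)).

Step 1 — centre the observation: (x - mu) = (2, 0).

Step 2 — invert Sigma. det(Sigma) = 13·19 - (-3)² = 238.
  Sigma^{-1} = (1/det) · [[d, -b], [-b, a]] = [[0.0798, 0.0126],
 [0.0126, 0.0546]].

Step 3 — form the quadratic (x - mu)^T · Sigma^{-1} · (x - mu):
  Sigma^{-1} · (x - mu) = (0.1597, 0.0252).
  (x - mu)^T · [Sigma^{-1} · (x - mu)] = (2)·(0.1597) + (0)·(0.0252) = 0.3193.

Step 4 — take square root: d = √(0.3193) ≈ 0.5651.

d(x, mu) = √(0.3193) ≈ 0.5651


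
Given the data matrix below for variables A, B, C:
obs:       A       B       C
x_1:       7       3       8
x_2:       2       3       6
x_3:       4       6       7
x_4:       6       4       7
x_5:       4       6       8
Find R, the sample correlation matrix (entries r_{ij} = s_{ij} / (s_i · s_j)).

Step 1 — column means:
  mean(A) = (7 + 2 + 4 + 6 + 4) / 5 = 23/5 = 4.6
  mean(B) = (3 + 3 + 6 + 4 + 6) / 5 = 22/5 = 4.4
  mean(C) = (8 + 6 + 7 + 7 + 8) / 5 = 36/5 = 7.2

Step 2 — sample variances and covariances s[i,j] = (1/(n-1)) · Σ_k (x_{k,i} - mean_i) · (x_{k,j} - mean_j), with n-1 = 4:
  s[A,A] = ((2.4)·(2.4) + (-2.6)·(-2.6) + (-0.6)·(-0.6) + (1.4)·(1.4) + (-0.6)·(-0.6)) / 4 = 15.2/4 = 3.8
  s[A,B] = ((2.4)·(-1.4) + (-2.6)·(-1.4) + (-0.6)·(1.6) + (1.4)·(-0.4) + (-0.6)·(1.6)) / 4 = -2.2/4 = -0.55
  s[A,C] = ((2.4)·(0.8) + (-2.6)·(-1.2) + (-0.6)·(-0.2) + (1.4)·(-0.2) + (-0.6)·(0.8)) / 4 = 4.4/4 = 1.1
  s[B,B] = ((-1.4)·(-1.4) + (-1.4)·(-1.4) + (1.6)·(1.6) + (-0.4)·(-0.4) + (1.6)·(1.6)) / 4 = 9.2/4 = 2.3
  s[B,C] = ((-1.4)·(0.8) + (-1.4)·(-1.2) + (1.6)·(-0.2) + (-0.4)·(-0.2) + (1.6)·(0.8)) / 4 = 1.6/4 = 0.4
  s[C,C] = ((0.8)·(0.8) + (-1.2)·(-1.2) + (-0.2)·(-0.2) + (-0.2)·(-0.2) + (0.8)·(0.8)) / 4 = 2.8/4 = 0.7
  Sample standard deviations s_i = √(s[i,i]):
  s(A) = √(3.8) = 1.9494
  s(B) = √(2.3) = 1.5166
  s(C) = √(0.7) = 0.8367

Step 3 — r_{ij} = s_{ij} / (s_i · s_j):
  r[A,A] = 1 (diagonal).
  r[A,B] = -0.55 / (1.9494 · 1.5166) = -0.55 / 2.9563 = -0.186
  r[A,C] = 1.1 / (1.9494 · 0.8367) = 1.1 / 1.631 = 0.6745
  r[B,B] = 1 (diagonal).
  r[B,C] = 0.4 / (1.5166 · 0.8367) = 0.4 / 1.2689 = 0.3152
  r[C,C] = 1 (diagonal).

R is symmetric with unit diagonal. Assembling:

R = [[1, -0.186, 0.6745],
 [-0.186, 1, 0.3152],
 [0.6745, 0.3152, 1]]


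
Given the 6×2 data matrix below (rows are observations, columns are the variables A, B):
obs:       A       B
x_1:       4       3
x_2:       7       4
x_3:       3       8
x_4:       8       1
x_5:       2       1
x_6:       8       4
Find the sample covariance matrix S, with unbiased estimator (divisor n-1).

Step 1 — column means:
  mean(A) = (4 + 7 + 3 + 8 + 2 + 8) / 6 = 32/6 = 5.3333
  mean(B) = (3 + 4 + 8 + 1 + 1 + 4) / 6 = 21/6 = 3.5

Step 2 — sample covariance S[i,j] = (1/(n-1)) · Σ_k (x_{k,i} - mean_i) · (x_{k,j} - mean_j), with n-1 = 5.
  S[A,A] = ((-1.3333)·(-1.3333) + (1.6667)·(1.6667) + (-2.3333)·(-2.3333) + (2.6667)·(2.6667) + (-3.3333)·(-3.3333) + (2.6667)·(2.6667)) / 5 = 35.3333/5 = 7.0667
  S[A,B] = ((-1.3333)·(-0.5) + (1.6667)·(0.5) + (-2.3333)·(4.5) + (2.6667)·(-2.5) + (-3.3333)·(-2.5) + (2.6667)·(0.5)) / 5 = -6/5 = -1.2
  S[B,B] = ((-0.5)·(-0.5) + (0.5)·(0.5) + (4.5)·(4.5) + (-2.5)·(-2.5) + (-2.5)·(-2.5) + (0.5)·(0.5)) / 5 = 33.5/5 = 6.7

S is symmetric (S[j,i] = S[i,j]). Assembling:

S = [[7.0667, -1.2],
 [-1.2, 6.7]]


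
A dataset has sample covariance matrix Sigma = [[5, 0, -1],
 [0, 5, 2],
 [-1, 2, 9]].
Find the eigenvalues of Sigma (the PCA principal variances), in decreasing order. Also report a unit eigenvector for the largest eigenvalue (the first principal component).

Step 1 — characteristic polynomial p(λ) = det(λI - Sigma) = λ³ - tr·λ² + c_1·λ - det, where tr = trace, c_1 = sum of the principal 2×2 minors, det = det(Sigma):
  tr = 5 + 5 + 9 = 19,
  c_1 = (5·5 - (0)²) + (5·9 - (-1)²) + (5·9 - (2)²) = 25 + 44 + 41 = 110,
  det = 5·(5·9 - (2)²) - (0)·((0)·9 - (2)·(-1)) + (-1)·((0)·(2) - 5·(-1)) = 5·(41) - (0)·(2) + (-1)·(5) = 200.
  So p(λ) = λ³ - 19λ² + 110λ - 200.
Step 2 — look for an integer root (rational root theorem: any rational root is an integer divisor of 200). Testing λ = 4:
  p(4) = 64 - 304 + 440 - 200 = 0  ✓
  Dividing out (λ - 4): p(λ) = (λ - 4)(λ² - 15λ + 50).
Step 3 — remaining eigenvalues from the quadratic λ² - 15λ + 50 = 0:
  Δ = 15² - 4·50 = 225 - 200 = 25,  λ = (15 ± √25)/2 = (15 ± 5)/2 = 10 or 5.
  Sorted: λ_1 = 10,  λ_2 = 5,  λ_3 = 4  (check: sum = 19 = tr ✓).

Step 4 — unit eigenvector for λ_1 = 10: v spans the null space of (Sigma - λ_1 I), whose rows are
  r_1 = (-5, 0, -1),  r_2 = (0, -5, 2),  r_3 = (-1, 2, -1).
  v is orthogonal to every row, so take v ∝ r_1 × r_2 = ((0)·(2) - (-1)·(-5), (-1)·(0) - (-5)·(2), (-5)·(-5) - (0)·(0)) = (-5, 10, 25).
  Rescale (divide by 5; multiply by -1 so the first nonzero entry is positive): u = (1, -2, -5).
  ||u|| = √((1)² + (-2)² + (-5)²) = √(30) ≈ 5.4772,  v_1 = u/||u|| ≈ (0.1826, -0.3651, -0.9129) (||v_1|| = 1).

λ_1 = 10,  λ_2 = 5,  λ_3 = 4;  v_1 ≈ (0.1826, -0.3651, -0.9129)


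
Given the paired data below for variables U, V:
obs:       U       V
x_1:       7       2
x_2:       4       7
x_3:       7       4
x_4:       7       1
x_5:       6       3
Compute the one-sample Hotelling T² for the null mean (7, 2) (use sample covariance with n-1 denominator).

Step 1 — sample mean vector:
  mean(U) = (7 + 4 + 7 + 7 + 6) / 5 = 31/5 = 6.2
  mean(V) = (2 + 7 + 4 + 1 + 3) / 5 = 17/5 = 3.4
  x̄ = (6.2, 3.4),  deviation x̄ - mu_0 = (6.2, 3.4) - (7, 2) = (-0.8, 1.4).

Step 2 — sample covariance matrix, S[i,j] = (1/(n-1)) · Σ_k (x_{k,i} - mean_i) · (x_{k,j} - mean_j), divisor n-1 = 4:
  S[U,U] = ((0.8)·(0.8) + (-2.2)·(-2.2) + (0.8)·(0.8) + (0.8)·(0.8) + (-0.2)·(-0.2)) / 4 = 6.8/4 = 1.7
  S[U,V] = ((0.8)·(-1.4) + (-2.2)·(3.6) + (0.8)·(0.6) + (0.8)·(-2.4) + (-0.2)·(-0.4)) / 4 = -10.4/4 = -2.6
  S[V,V] = ((-1.4)·(-1.4) + (3.6)·(3.6) + (0.6)·(0.6) + (-2.4)·(-2.4) + (-0.4)·(-0.4)) / 4 = 21.2/4 = 5.3
  S = [[1.7, -2.6],
 [-2.6, 5.3]].

Step 3 — invert S. det(S) = 1.7·5.3 - (-2.6)² = 2.25.
  S^{-1} = (1/det) · [[d, -b], [-b, a]] = [[2.3556, 1.1556],
 [1.1556, 0.7556]].

Step 4 — quadratic form (x̄ - mu_0)^T · S^{-1} · (x̄ - mu_0):
  S^{-1} · (x̄ - mu_0) = (-0.2667, 0.1333),
  (x̄ - mu_0)^T · [...] = (-0.8)·(-0.2667) + (1.4)·(0.1333) = 0.4.

Step 5 — scale by n: T² = 5 · 0.4 = 2.

T² ≈ 2


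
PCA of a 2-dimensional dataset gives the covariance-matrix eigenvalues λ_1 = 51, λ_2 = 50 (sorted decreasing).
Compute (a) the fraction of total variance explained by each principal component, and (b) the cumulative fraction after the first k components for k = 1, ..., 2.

Step 1 — total variance = trace(Sigma) = Σ λ_i = 51 + 50 = 101.

Step 2 — fraction explained by component i = λ_i / Σ λ:
  PC1: 51/101 = 0.505
  PC2: 50/101 = 0.495

Step 3 — cumulative fraction after k components = (λ_1 + ... + λ_k) / Σ λ:
  k = 1: 51/101 = 0.505
  k = 2: (51 + 50)/101 = 101/101 = 1

Summary (fraction, with percent):

explained: PC1 0.505 (50.5%), PC2 0.495 (49.5%);  cumulative: 0.505, 1


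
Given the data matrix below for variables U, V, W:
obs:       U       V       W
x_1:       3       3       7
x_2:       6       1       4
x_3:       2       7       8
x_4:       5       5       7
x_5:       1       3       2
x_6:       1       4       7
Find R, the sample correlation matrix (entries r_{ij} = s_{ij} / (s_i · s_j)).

Step 1 — column means:
  mean(U) = (3 + 6 + 2 + 5 + 1 + 1) / 6 = 18/6 = 3
  mean(V) = (3 + 1 + 7 + 5 + 3 + 4) / 6 = 23/6 = 3.8333
  mean(W) = (7 + 4 + 8 + 7 + 2 + 7) / 6 = 35/6 = 5.8333

Step 2 — sample variances and covariances s[i,j] = (1/(n-1)) · Σ_k (x_{k,i} - mean_i) · (x_{k,j} - mean_j), with n-1 = 5:
  s[U,U] = ((0)·(0) + (3)·(3) + (-1)·(-1) + (2)·(2) + (-2)·(-2) + (-2)·(-2)) / 5 = 22/5 = 4.4
  s[U,V] = ((0)·(-0.8333) + (3)·(-2.8333) + (-1)·(3.1667) + (2)·(1.1667) + (-2)·(-0.8333) + (-2)·(0.1667)) / 5 = -8/5 = -1.6
  s[U,W] = ((0)·(1.1667) + (3)·(-1.8333) + (-1)·(2.1667) + (2)·(1.1667) + (-2)·(-3.8333) + (-2)·(1.1667)) / 5 = 0/5 = 0
  s[V,V] = ((-0.8333)·(-0.8333) + (-2.8333)·(-2.8333) + (3.1667)·(3.1667) + (1.1667)·(1.1667) + (-0.8333)·(-0.8333) + (0.1667)·(0.1667)) / 5 = 20.8333/5 = 4.1667
  s[V,W] = ((-0.8333)·(1.1667) + (-2.8333)·(-1.8333) + (3.1667)·(2.1667) + (1.1667)·(1.1667) + (-0.8333)·(-3.8333) + (0.1667)·(1.1667)) / 5 = 15.8333/5 = 3.1667
  s[W,W] = ((1.1667)·(1.1667) + (-1.8333)·(-1.8333) + (2.1667)·(2.1667) + (1.1667)·(1.1667) + (-3.8333)·(-3.8333) + (1.1667)·(1.1667)) / 5 = 26.8333/5 = 5.3667
  Sample standard deviations s_i = √(s[i,i]):
  s(U) = √(4.4) = 2.0976
  s(V) = √(4.1667) = 2.0412
  s(W) = √(5.3667) = 2.3166

Step 3 — r_{ij} = s_{ij} / (s_i · s_j):
  r[U,U] = 1 (diagonal).
  r[U,V] = -1.6 / (2.0976 · 2.0412) = -1.6 / 4.2817 = -0.3737
  r[U,W] = 0 / (2.0976 · 2.3166) = 0 / 4.8594 = 0
  r[V,V] = 1 (diagonal).
  r[V,W] = 3.1667 / (2.0412 · 2.3166) = 3.1667 / 4.7288 = 0.6697
  r[W,W] = 1 (diagonal).

R is symmetric with unit diagonal. Assembling:

R = [[1, -0.3737, 0],
 [-0.3737, 1, 0.6697],
 [0, 0.6697, 1]]


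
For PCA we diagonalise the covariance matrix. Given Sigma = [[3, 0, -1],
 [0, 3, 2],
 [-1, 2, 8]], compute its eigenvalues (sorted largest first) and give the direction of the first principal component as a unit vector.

Step 1 — characteristic polynomial p(λ) = det(λI - Sigma) = λ³ - tr·λ² + c_1·λ - det, where tr = trace, c_1 = sum of the principal 2×2 minors, det = det(Sigma):
  tr = 3 + 3 + 8 = 14,
  c_1 = (3·3 - (0)²) + (3·8 - (-1)²) + (3·8 - (2)²) = 9 + 23 + 20 = 52,
  det = 3·(3·8 - (2)²) - (0)·((0)·8 - (2)·(-1)) + (-1)·((0)·(2) - 3·(-1)) = 3·(20) - (0)·(2) + (-1)·(3) = 57.
  So p(λ) = λ³ - 14λ² + 52λ - 57.
Step 2 — look for an integer root (rational root theorem: any rational root is an integer divisor of 57). Testing λ = 3:
  p(3) = 27 - 126 + 156 - 57 = 0  ✓
  Dividing out (λ - 3): p(λ) = (λ - 3)(λ² - 11λ + 19).
Step 3 — remaining eigenvalues from the quadratic λ² - 11λ + 19 = 0:
  Δ = 11² - 4·19 = 121 - 76 = 45,  λ = (11 ± √45)/2 = (11 ± 6.7082)/2 ≈ 8.8541 or 2.1459.
  Sorted: λ_1 = 8.8541,  λ_2 = 3,  λ_3 = 2.1459  (check: sum = 14 = tr ✓).

Step 4 — unit eigenvector for λ_1 ≈ 8.8541: v spans the null space of (Sigma - λ_1 I), whose rows are
  r_1 = (-5.8541, 0, -1),  r_2 = (0, -5.8541, 2),  r_3 = (-1, 2, -0.8541).
  v is orthogonal to every row, so take v ∝ r_1 × r_2 = ((0)·(2) - (-1)·(-5.8541), (-1)·(0) - (-5.8541)·(2), (-5.8541)·(-5.8541) - (0)·(0)) ≈ (-5.8541, 11.7082, 34.2705).
  Rescale (multiply by -1 so the first nonzero entry is positive): u = (5.8541, -11.7082, -34.2705).
  ||u|| = √((5.8541)² + (-11.7082)² + (-34.2705)²) = √(1345.8204) ≈ 36.6854,  v_1 = u/||u|| ≈ (0.1596, -0.3192, -0.9342) (||v_1|| = 1).

λ_1 = 8.8541,  λ_2 = 3,  λ_3 = 2.1459;  v_1 ≈ (0.1596, -0.3192, -0.9342)


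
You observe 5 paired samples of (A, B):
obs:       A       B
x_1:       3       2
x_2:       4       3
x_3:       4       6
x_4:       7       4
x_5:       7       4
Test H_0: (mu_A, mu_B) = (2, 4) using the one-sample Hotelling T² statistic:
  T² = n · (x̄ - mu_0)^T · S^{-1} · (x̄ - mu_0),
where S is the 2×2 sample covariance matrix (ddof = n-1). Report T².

Step 1 — sample mean vector:
  mean(A) = (3 + 4 + 4 + 7 + 7) / 5 = 25/5 = 5
  mean(B) = (2 + 3 + 6 + 4 + 4) / 5 = 19/5 = 3.8
  x̄ = (5, 3.8),  deviation x̄ - mu_0 = (5, 3.8) - (2, 4) = (3, -0.2).

Step 2 — sample covariance matrix, S[i,j] = (1/(n-1)) · Σ_k (x_{k,i} - mean_i) · (x_{k,j} - mean_j), divisor n-1 = 4:
  S[A,A] = ((-2)·(-2) + (-1)·(-1) + (-1)·(-1) + (2)·(2) + (2)·(2)) / 4 = 14/4 = 3.5
  S[A,B] = ((-2)·(-1.8) + (-1)·(-0.8) + (-1)·(2.2) + (2)·(0.2) + (2)·(0.2)) / 4 = 3/4 = 0.75
  S[B,B] = ((-1.8)·(-1.8) + (-0.8)·(-0.8) + (2.2)·(2.2) + (0.2)·(0.2) + (0.2)·(0.2)) / 4 = 8.8/4 = 2.2
  S = [[3.5, 0.75],
 [0.75, 2.2]].

Step 3 — invert S. det(S) = 3.5·2.2 - (0.75)² = 7.1375.
  S^{-1} = (1/det) · [[d, -b], [-b, a]] = [[0.3082, -0.1051],
 [-0.1051, 0.4904]].

Step 4 — quadratic form (x̄ - mu_0)^T · S^{-1} · (x̄ - mu_0):
  S^{-1} · (x̄ - mu_0) = (0.9457, -0.4133),
  (x̄ - mu_0)^T · [...] = (3)·(0.9457) + (-0.2)·(-0.4133) = 2.9198.

Step 5 — scale by n: T² = 5 · 2.9198 = 14.5989.

T² ≈ 14.5989
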